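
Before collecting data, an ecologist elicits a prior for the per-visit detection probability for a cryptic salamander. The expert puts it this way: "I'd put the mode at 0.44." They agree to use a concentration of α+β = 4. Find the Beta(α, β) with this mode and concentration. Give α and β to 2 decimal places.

For α,β > 1 the Beta mode is (α−1)/(α+β−2). With α+β = 4, the mode is (α−1)/2.
Set (α−1)/2 = 0.44 → α = 1 + 0.44·2 = 1.88.
β = 4 − α = 2.12.

α = 1.88, β = 2.12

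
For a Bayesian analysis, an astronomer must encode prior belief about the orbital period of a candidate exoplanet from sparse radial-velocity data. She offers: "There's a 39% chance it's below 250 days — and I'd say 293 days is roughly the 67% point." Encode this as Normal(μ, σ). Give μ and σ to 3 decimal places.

For Normal(μ,σ), the p-quantile is μ + z_p·σ. Here z_{0.39} = -0.2793, z_{0.67} = 0.4399.
So 250 = μ − 0.2793σ and 293 = μ + 0.4399σ.
Subtracting: σ = (293 − 250)/(0.4399 − (-0.2793)) = 59.786.
Then μ = 250 − (-0.2793)·59.786 = 266.699.

μ = 266.699, σ = 59.786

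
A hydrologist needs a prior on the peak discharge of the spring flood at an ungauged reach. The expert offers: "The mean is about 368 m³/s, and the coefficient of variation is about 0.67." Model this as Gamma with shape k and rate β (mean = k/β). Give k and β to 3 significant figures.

k ≈ 2.23, β ≈ 0.00605

For Gamma(k, rate β): mean = k/β, variance = k/β², so CV = 1/√k.
CV = 0.67, hence k = 1/CV² = 2.23.
Then β = k/mean = 2.23/368 = 0.00605.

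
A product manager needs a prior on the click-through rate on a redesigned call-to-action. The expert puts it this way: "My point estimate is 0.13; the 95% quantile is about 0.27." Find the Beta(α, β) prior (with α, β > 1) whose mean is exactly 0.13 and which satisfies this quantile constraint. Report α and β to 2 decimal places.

α ≈ 2.56, β ≈ 17.14

With mean 0.13 fixed, write α = 0.13s, β = 0.87s where s = α+β.
Need P(θ < 0.27) = 0.95 under Beta(0.13s, 0.87s). Normal approximation: (q−m)/√(m(1−m)/s) ≈ z_{0.95} = 1.64, so s ≈ 0.13·0.87·(1.64)²/(0.27−0.13)² = 15.6.
At s = 15.6: P(θ<0.27) ≈ 0.933. Adjusting to match 0.95 gives s ≈ 19.71.
So α = 0.13·19.71 ≈ 2.56, β = 0.87·19.71 ≈ 17.14.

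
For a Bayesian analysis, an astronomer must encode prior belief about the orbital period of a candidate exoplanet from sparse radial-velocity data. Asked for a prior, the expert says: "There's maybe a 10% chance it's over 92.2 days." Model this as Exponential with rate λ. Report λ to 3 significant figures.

P(T > 92.2) = e^(−λ·92.2) = 0.1, so λ = −ln(0.1)/92.2 = 0.025.

λ ≈ 0.025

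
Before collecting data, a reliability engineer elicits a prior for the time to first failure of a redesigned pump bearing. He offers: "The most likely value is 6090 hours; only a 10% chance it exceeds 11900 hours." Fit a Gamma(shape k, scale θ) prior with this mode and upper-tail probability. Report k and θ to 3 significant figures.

k ≈ 5.27, θ ≈ 1430

Gamma(k,θ) with k>1 has mode (k−1)θ, so θ = 6090/(k−1).
Need P(X < 11900) = 0.9 with θ tied to k this way. Start at k = 2, θ = 6090: P(X<11900) ≈ 0.581.
Too low — raise k to concentrate. Iterating converges to k ≈ 5.27.
Then θ = 6090/(5.27−1) ≈ 1430.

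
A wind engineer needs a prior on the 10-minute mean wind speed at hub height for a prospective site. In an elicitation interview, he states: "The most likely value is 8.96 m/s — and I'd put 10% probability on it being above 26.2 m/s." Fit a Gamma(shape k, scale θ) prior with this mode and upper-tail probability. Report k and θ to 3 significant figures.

Gamma(k,θ) with k>1 has mode (k−1)θ, so θ = 8.96/(k−1).
Need P(X < 26.2) = 0.9 with θ tied to k this way. Start at k = 2, θ = 8.96: P(X<26.2) ≈ 0.789.
Too low — raise k to concentrate. Iterating converges to k ≈ 2.65.
Then θ = 8.96/(2.65−1) ≈ 5.42.

k ≈ 2.65, θ ≈ 5.42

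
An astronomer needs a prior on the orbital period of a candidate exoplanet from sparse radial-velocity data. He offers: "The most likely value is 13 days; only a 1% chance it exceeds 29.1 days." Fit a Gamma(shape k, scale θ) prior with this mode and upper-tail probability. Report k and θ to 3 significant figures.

k ≈ 8.4, θ ≈ 1.76

Gamma(k,θ) with k>1 has mode (k−1)θ, so θ = 13/(k−1).
Need P(X < 29.1) = 0.99 with θ tied to k this way. Start at k = 2, θ = 13: P(X<29.1) ≈ 0.655.
Too low — raise k to concentrate. Iterating converges to k ≈ 8.4.
Then θ = 13/(8.4−1) ≈ 1.76.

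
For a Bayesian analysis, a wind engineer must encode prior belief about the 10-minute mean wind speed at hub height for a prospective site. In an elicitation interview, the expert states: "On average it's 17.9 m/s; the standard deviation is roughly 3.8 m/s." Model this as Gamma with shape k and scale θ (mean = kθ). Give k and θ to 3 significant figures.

For Gamma(k, scale θ): mean = kθ, variance = kθ², so CV = 1/√k.
CV = SD/mean = 3.8/17.9 = 0.2123, hence k = 1/CV² = 22.2.
Then θ = mean/k = 17.9/22.2 = 0.807.

k ≈ 22.2, θ ≈ 0.807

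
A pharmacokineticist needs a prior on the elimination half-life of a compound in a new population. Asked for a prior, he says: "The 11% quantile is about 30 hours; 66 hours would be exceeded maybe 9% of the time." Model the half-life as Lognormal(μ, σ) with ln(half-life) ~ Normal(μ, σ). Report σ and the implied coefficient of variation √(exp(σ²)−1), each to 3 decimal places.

σ ≈ 0.307, CV ≈ 0.315

If T ~ Lognormal(μ,σ) then ln T ~ Normal(μ,σ), so the p-quantile of ln T is μ + z_p·σ.
ln(30) = 3.401 and ln(66) = 4.19; z_{0.11} = -1.227, z_{0.91} = 1.341.
σ = (4.19 − 3.401)/(1.341 − (-1.227)) = 0.307.
μ = 3.401 − (-1.227)·0.307 = 3.778.
CV = √(exp(σ²)−1) = √(exp(0.0943)−1) = 0.315.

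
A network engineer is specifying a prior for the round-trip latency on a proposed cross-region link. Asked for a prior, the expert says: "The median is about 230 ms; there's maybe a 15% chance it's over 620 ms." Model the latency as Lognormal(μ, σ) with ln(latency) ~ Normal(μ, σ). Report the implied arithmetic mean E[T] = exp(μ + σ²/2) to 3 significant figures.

If T ~ Lognormal(μ,σ) then ln T ~ Normal(μ,σ), so the p-quantile of ln T is μ + z_p·σ.
ln(230) = 5.438 and ln(620) = 6.43; z_{0.5} = 0, z_{0.85} = 1.036.
σ = (6.43 − 5.438)/(1.036 − (0)) = 0.957.
μ = 5.438 − (0)·0.957 = 5.438.
E[T] = exp(μ + σ²/2) = exp(5.438 + 0.4577) = 364 ms.

E[T] ≈ 364 ms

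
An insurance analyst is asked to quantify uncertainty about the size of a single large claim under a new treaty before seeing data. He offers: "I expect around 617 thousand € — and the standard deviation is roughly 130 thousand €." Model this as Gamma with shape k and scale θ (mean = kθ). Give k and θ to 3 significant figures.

k ≈ 22.5, θ ≈ 27.4

For Gamma(k, scale θ): mean = kθ, variance = kθ², so CV = 1/√k.
CV = SD/mean = 130/617 = 0.2107, hence k = 1/CV² = 22.5.
Then θ = mean/k = 617/22.5 = 27.4.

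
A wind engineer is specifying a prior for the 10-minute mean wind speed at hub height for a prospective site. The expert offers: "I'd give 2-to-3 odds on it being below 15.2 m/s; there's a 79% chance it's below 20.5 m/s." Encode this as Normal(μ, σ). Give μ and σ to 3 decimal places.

μ = 16.467, σ = 5.001

The p-quantile of Normal(μ,σ) is μ + z_p·σ, with z_{0.4} = -0.2533 and z_{0.79} = 0.8064.
Eliminate σ: μ = (z₂·x₁ − z₁·x₂)/(z₂ − z₁) = (0.8064·15.2 − (-0.2533)·20.5)/1.06 = 16.467.
Then σ = (x₂ − x₁)/(z₂ − z₁) = (20.5 − 15.2)/1.06 = 5.001.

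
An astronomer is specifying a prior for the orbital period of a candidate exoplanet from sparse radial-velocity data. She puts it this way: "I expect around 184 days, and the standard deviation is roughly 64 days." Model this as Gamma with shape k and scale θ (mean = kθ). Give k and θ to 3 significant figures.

For Gamma(k, scale θ): mean = kθ, variance = kθ², so CV = 1/√k.
CV = SD/mean = 64/184 = 0.3478, hence k = 1/CV² = 8.27.
Then θ = mean/k = 184/8.27 = 22.3.

k ≈ 8.27, θ ≈ 22.3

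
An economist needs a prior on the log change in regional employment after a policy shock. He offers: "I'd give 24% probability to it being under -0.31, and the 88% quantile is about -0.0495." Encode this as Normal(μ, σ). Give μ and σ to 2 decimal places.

μ = -0.21, σ = 0.14

For Normal(μ,σ), the p-quantile is μ + z_p·σ. Here z_{0.24} = -0.7063, z_{0.88} = 1.175.
So -0.31 = μ − 0.7063σ and -0.0495 = μ + 1.175σ.
Subtracting: σ = (-0.0495 − -0.31)/(1.175 − (-0.7063)) = 0.14.
Then μ = -0.31 − (-0.7063)·0.14 = -0.21.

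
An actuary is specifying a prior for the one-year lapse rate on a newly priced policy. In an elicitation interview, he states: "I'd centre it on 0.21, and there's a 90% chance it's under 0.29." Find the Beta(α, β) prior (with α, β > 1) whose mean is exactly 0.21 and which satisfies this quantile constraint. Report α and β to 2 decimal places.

With mean 0.21 fixed, write α = 0.21s, β = 0.79s where s = α+β.
Need P(θ < 0.29) = 0.9 under Beta(0.21s, 0.79s). Normal approximation: (q−m)/√(m(1−m)/s) ≈ z_{0.9} = 1.28, so s ≈ 0.21·0.79·(1.28)²/(0.29−0.21)² = 42.6.
At s = 42.6: P(θ<0.29) ≈ 0.895. Adjusting to match 0.9 gives s ≈ 44.83.
So α = 0.21·44.83 ≈ 9.42, β = 0.79·44.83 ≈ 35.42.

α ≈ 9.42, β ≈ 35.42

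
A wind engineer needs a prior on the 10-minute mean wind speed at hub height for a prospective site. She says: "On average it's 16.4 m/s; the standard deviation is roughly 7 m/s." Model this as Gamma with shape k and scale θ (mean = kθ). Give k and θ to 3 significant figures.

For Gamma(k, scale θ): mean = kθ, variance = kθ², so CV = 1/√k.
CV = SD/mean = 7/16.4 = 0.4268, hence k = 1/CV² = 5.49.
Then θ = mean/k = 16.4/5.49 = 2.99.

k ≈ 5.49, θ ≈ 2.99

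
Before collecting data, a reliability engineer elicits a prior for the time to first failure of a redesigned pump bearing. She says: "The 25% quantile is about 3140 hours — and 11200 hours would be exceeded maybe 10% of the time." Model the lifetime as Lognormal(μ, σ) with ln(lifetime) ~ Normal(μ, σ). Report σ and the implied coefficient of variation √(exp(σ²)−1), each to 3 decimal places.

If T ~ Lognormal(μ,σ) then ln T ~ Normal(μ,σ), so the p-quantile of ln T is μ + z_p·σ.
ln(3140) = 8.052 and ln(11200) = 9.324; z_{0.25} = -0.6745, z_{0.9} = 1.282.
σ = (9.324 − 8.052)/(1.282 − (-0.6745)) = 0.650.
μ = 8.052 − (-0.6745)·0.650 = 8.490.
CV = √(exp(σ²)−1) = √(exp(0.4227)−1) = 0.725.

σ ≈ 0.650, CV ≈ 0.725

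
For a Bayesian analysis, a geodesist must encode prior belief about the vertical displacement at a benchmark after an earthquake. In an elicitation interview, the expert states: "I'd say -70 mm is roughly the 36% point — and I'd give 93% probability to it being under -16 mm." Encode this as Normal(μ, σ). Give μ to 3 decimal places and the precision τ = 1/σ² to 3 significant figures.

μ = -59.447, τ = 0.00115

For Normal(μ,σ), the p-quantile is μ + z_p·σ. Here z_{0.36} = -0.3585, z_{0.93} = 1.476.
So -70 = μ − 0.3585σ and -16 = μ + 1.476σ.
Subtracting: σ = (-16 − -70)/(1.476 − (-0.3585)) = 29.440.
Then μ = -70 − (-0.3585)·29.440 = -59.447.
Precision τ = 1/σ² = 1/29.44² = 0.00115.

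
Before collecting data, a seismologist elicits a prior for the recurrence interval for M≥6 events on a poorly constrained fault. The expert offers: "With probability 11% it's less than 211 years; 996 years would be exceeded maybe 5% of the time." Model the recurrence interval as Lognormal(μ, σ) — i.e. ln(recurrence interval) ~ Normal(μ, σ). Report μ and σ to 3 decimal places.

μ ≈ 6.015, σ ≈ 0.540

If T ~ Lognormal(μ,σ) then ln T ~ Normal(μ,σ), so the p-quantile of ln T is μ + z_p·σ.
ln(211) = 5.352 and ln(996) = 6.904; z_{0.11} = -1.227, z_{0.95} = 1.645.
σ = (6.904 − 5.352)/(1.645 − (-1.227)) = 0.540.
μ = 5.352 − (-1.227)·0.540 = 6.015.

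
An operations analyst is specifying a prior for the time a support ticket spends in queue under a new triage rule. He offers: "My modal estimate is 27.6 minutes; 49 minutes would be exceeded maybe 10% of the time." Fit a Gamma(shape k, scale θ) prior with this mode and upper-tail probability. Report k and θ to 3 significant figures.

Gamma(k,θ) with k>1 has mode (k−1)θ, so θ = 27.6/(k−1).
Need P(X < 49) = 0.9 with θ tied to k this way. Start at k = 2, θ = 27.6: P(X<49) ≈ 0.530.
Too low — raise k to concentrate. Iterating converges to k ≈ 6.77.
Then θ = 27.6/(6.77−1) ≈ 4.78.

k ≈ 6.77, θ ≈ 4.78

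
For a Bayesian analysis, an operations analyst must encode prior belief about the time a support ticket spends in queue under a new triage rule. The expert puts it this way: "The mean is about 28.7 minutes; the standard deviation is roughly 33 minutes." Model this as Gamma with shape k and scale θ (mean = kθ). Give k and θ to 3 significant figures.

For Gamma(k, scale θ): mean = kθ, variance = kθ², so CV = 1/√k.
CV = SD/mean = 33/28.7 = 1.15, hence k = 1/CV² = 0.756.
Then θ = mean/k = 28.7/0.756 = 37.9.

k ≈ 0.756, θ ≈ 37.9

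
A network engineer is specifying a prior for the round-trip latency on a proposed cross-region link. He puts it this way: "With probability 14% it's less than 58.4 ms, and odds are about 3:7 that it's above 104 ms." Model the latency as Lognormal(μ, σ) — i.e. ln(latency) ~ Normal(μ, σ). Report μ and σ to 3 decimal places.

If T ~ Lognormal(μ,σ) then ln T ~ Normal(μ,σ), so the p-quantile of ln T is μ + z_p·σ.
ln(58.4) = 4.067 and ln(104) = 4.644; z_{0.14} = -1.08, z_{0.7} = 0.5244.
σ = (4.644 − 4.067)/(0.5244 − (-1.08)) = 0.360.
μ = 4.067 − (-1.08)·0.360 = 4.456.

μ ≈ 4.456, σ ≈ 0.360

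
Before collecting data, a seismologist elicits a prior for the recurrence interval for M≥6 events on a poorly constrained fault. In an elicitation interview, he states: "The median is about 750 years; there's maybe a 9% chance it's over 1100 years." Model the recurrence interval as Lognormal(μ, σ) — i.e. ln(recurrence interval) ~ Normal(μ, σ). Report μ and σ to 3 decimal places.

μ ≈ 6.620, σ ≈ 0.286

If T ~ Lognormal(μ,σ) then ln T ~ Normal(μ,σ), so the p-quantile of ln T is μ + z_p·σ.
ln(750) = 6.62 and ln(1100) = 7.003; z_{0.5} = 0, z_{0.91} = 1.341.
σ = (7.003 − 6.62)/(1.341 − (0)) = 0.286.
μ = 6.62 − (0)·0.286 = 6.620.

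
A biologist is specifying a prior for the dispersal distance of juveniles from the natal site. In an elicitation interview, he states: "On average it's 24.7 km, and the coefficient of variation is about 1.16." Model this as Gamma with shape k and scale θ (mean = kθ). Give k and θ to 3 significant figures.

For Gamma(k, scale θ): mean = kθ, variance = kθ², so CV = 1/√k.
CV = 1.16, hence k = 1/CV² = 0.743.
Then θ = mean/k = 24.7/0.743 = 33.2.

k ≈ 0.743, θ ≈ 33.2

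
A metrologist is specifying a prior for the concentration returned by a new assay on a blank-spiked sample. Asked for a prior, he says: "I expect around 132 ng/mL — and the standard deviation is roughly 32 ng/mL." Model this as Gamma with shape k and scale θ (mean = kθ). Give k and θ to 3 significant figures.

k ≈ 17, θ ≈ 7.76

For Gamma(k, scale θ): mean = kθ, variance = kθ², so CV = 1/√k.
CV = SD/mean = 32/132 = 0.2424, hence k = 1/CV² = 17.
Then θ = mean/k = 132/17 = 7.76.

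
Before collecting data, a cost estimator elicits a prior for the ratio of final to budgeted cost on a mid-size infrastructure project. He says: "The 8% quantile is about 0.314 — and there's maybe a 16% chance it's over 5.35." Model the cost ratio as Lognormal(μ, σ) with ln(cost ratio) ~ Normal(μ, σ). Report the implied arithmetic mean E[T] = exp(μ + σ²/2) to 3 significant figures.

If T ~ Lognormal(μ,σ) then ln T ~ Normal(μ,σ), so the p-quantile of ln T is μ + z_p·σ.
ln(0.314) = -1.158 and ln(5.35) = 1.677; z_{0.08} = -1.405, z_{0.84} = 0.9945.
σ = (1.677 − -1.158)/(0.9945 − (-1.405)) = 1.182.
μ = -1.158 − (-1.405)·1.182 = 0.502.
E[T] = exp(μ + σ²/2) = exp(0.502 + 0.6982) = 3.32.

E[T] ≈ 3.32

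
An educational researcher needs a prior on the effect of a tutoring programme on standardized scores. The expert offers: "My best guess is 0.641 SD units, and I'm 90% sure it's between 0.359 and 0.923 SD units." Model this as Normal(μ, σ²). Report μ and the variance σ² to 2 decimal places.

μ = 0.64, σ² = 0.03

A symmetric 90% interval runs μ ± z·σ with z = 1.645.
Half-width = 0.282, so σ = 0.282/1.645 = 0.171 and σ² = 0.03.
μ is the stated best guess, 0.64.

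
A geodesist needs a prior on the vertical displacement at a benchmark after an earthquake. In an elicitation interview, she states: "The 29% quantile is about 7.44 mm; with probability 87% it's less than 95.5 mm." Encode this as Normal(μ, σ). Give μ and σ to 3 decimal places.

The p-quantile of Normal(μ,σ) is μ + z_p·σ, with z_{0.29} = -0.5534 and z_{0.87} = 1.126.
Eliminate σ: μ = (z₂·x₁ − z₁·x₂)/(z₂ − z₁) = (1.126·7.44 − (-0.5534)·95.5)/1.68 = 36.450.
Then σ = (x₂ − x₁)/(z₂ − z₁) = (95.5 − 7.44)/1.68 = 52.424.

μ = 36.450, σ = 52.424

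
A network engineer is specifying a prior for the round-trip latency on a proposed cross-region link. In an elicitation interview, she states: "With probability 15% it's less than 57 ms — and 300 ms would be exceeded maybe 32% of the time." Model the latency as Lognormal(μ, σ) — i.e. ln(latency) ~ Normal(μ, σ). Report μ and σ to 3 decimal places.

If T ~ Lognormal(μ,σ) then ln T ~ Normal(μ,σ), so the p-quantile of ln T is μ + z_p·σ.
ln(57) = 4.043 and ln(300) = 5.704; z_{0.15} = -1.036, z_{0.68} = 0.4677.
σ = (5.704 − 4.043)/(0.4677 − (-1.036)) = 1.104.
μ = 4.043 − (-1.036)·1.104 = 5.187.

μ ≈ 5.187, σ ≈ 1.104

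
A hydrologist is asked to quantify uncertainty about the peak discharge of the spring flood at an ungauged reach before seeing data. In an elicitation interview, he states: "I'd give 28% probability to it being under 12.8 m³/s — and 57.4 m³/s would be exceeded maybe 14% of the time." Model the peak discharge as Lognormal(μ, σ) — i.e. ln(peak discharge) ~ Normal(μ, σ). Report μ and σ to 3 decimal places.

If T ~ Lognormal(μ,σ) then ln T ~ Normal(μ,σ), so the p-quantile of ln T is μ + z_p·σ.
ln(12.8) = 2.549 and ln(57.4) = 4.05; z_{0.28} = -0.5828, z_{0.86} = 1.08.
σ = (4.05 − 2.549)/(1.08 − (-0.5828)) = 0.902.
μ = 2.549 − (-0.5828)·0.902 = 3.075.

μ ≈ 3.075, σ ≈ 0.902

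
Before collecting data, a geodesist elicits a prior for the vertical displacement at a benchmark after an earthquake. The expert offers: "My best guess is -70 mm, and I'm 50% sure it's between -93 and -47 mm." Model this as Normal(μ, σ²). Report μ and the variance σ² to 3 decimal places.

μ = -70.000, σ² = 1162.800

A symmetric 50% interval runs μ ± z·σ with z = 0.6745.
Half-width = 23, so σ = 23/0.6745 = 34.0999 and σ² = 1162.800.
μ is the stated best guess, -70.000.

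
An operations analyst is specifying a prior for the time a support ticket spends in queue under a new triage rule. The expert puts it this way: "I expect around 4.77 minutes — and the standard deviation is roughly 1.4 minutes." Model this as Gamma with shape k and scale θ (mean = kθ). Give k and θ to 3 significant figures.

For Gamma(k, scale θ): mean = kθ, variance = kθ², so CV = 1/√k.
CV = SD/mean = 1.4/4.77 = 0.2935, hence k = 1/CV² = 11.6.
Then θ = mean/k = 4.77/11.6 = 0.411.

k ≈ 11.6, θ ≈ 0.411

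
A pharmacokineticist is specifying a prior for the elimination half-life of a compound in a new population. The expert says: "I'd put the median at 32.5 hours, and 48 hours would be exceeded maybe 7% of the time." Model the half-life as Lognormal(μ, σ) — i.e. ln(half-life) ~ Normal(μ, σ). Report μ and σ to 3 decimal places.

μ ≈ 3.481, σ ≈ 0.264

If T ~ Lognormal(μ,σ) then ln T ~ Normal(μ,σ), so the p-quantile of ln T is μ + z_p·σ.
ln(32.5) = 3.481 and ln(48) = 3.871; z_{0.5} = 0, z_{0.93} = 1.476.
σ = (3.871 − 3.481)/(1.476 − (0)) = 0.264.
μ = 3.481 − (0)·0.264 = 3.481.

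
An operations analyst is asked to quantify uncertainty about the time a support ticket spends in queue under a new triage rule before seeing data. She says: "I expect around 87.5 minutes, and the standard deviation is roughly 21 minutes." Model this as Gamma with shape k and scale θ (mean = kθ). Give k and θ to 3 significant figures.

For Gamma(k, scale θ): mean = kθ, variance = kθ², so CV = 1/√k.
CV = SD/mean = 21/87.5 = 0.24, hence k = 1/CV² = 17.4.
Then θ = mean/k = 87.5/17.4 = 5.04.

k ≈ 17.4, θ ≈ 5.04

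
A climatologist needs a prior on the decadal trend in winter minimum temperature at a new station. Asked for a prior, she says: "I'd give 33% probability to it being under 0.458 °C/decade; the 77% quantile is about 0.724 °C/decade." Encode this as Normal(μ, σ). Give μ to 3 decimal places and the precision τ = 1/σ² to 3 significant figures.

μ = 0.557, τ = 19.6

For Normal(μ,σ), the p-quantile is μ + z_p·σ. Here z_{0.33} = -0.4399, z_{0.77} = 0.7388.
So 0.458 = μ − 0.4399σ and 0.724 = μ + 0.7388σ.
Subtracting: σ = (0.724 − 0.458)/(0.7388 − (-0.4399)) = 0.226.
Then μ = 0.458 − (-0.4399)·0.226 = 0.557.
Precision τ = 1/σ² = 1/0.2257² = 19.6.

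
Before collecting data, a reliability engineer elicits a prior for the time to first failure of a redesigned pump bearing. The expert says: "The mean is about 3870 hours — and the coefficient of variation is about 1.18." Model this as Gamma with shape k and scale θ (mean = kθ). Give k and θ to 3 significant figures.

For Gamma(k, scale θ): mean = kθ, variance = kθ², so CV = 1/√k.
CV = 1.18, hence k = 1/CV² = 0.718.
Then θ = mean/k = 3870/0.718 = 5390.

k ≈ 0.718, θ ≈ 5390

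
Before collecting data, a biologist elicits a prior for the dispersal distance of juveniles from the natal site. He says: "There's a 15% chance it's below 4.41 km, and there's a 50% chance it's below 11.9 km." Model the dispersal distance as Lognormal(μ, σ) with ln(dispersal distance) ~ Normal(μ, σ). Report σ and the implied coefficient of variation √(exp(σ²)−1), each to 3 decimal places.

σ ≈ 0.958, CV ≈ 1.226

If T ~ Lognormal(μ,σ) then ln T ~ Normal(μ,σ), so the p-quantile of ln T is μ + z_p·σ.
ln(4.41) = 1.484 and ln(11.9) = 2.477; z_{0.15} = -1.036, z_{0.5} = 0.
σ = (2.477 − 1.484)/(0 − (-1.036)) = 0.958.
μ = 1.484 − (-1.036)·0.958 = 2.477.
CV = √(exp(σ²)−1) = √(exp(0.9173)−1) = 1.226.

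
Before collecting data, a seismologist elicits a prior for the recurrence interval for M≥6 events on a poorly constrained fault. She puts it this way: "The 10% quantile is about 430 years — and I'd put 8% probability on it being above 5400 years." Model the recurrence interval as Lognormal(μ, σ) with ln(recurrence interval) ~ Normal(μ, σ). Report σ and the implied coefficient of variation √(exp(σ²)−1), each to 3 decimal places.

If T ~ Lognormal(μ,σ) then ln T ~ Normal(μ,σ), so the p-quantile of ln T is μ + z_p·σ.
ln(430) = 6.064 and ln(5400) = 8.594; z_{0.1} = -1.282, z_{0.92} = 1.405.
σ = (8.594 − 6.064)/(1.405 − (-1.282)) = 0.942.
μ = 6.064 − (-1.282)·0.942 = 7.271.
CV = √(exp(σ²)−1) = √(exp(0.8871)−1) = 1.195.

σ ≈ 0.942, CV ≈ 1.195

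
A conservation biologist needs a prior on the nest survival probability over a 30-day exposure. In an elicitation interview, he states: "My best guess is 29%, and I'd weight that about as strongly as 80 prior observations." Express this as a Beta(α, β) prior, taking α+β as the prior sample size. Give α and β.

Under the effective-sample-size interpretation, Beta(α, β) has prior mean α/(α+β) and prior sample size α+β.
So α+β = 80 and α/(α+β) = 0.29, giving α = 0.29·80 = 23.2 and β = 80 − 23.2 = 56.8.

α = 23.2, β = 56.8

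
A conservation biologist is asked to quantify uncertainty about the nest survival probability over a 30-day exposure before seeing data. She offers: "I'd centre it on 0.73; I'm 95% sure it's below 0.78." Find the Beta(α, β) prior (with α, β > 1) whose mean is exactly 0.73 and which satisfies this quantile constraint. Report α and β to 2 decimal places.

α ≈ 147.10, β ≈ 54.41

With mean 0.73 fixed, write α = 0.73s, β = 0.27s where s = α+β.
Need P(θ < 0.78) = 0.95 under Beta(0.73s, 0.27s). Normal approximation: (q−m)/√(m(1−m)/s) ≈ z_{0.95} = 1.64, so s ≈ 0.73·0.27·(1.64)²/(0.78−0.73)² = 213.3.
At s = 213.3: P(θ<0.78) ≈ 0.955. Adjusting to match 0.95 gives s ≈ 201.51.
So α = 0.73·201.51 ≈ 147.10, β = 0.27·201.51 ≈ 54.41.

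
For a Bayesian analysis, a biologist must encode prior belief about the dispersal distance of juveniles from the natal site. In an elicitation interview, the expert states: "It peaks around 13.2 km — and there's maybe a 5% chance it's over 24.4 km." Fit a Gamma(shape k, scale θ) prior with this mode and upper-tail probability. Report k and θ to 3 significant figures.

Gamma(k,θ) with k>1 has mode (k−1)θ, so θ = 13.2/(k−1).
Need P(X < 24.4) = 0.95 with θ tied to k this way. Start at k = 2, θ = 13.2: P(X<24.4) ≈ 0.551.
Too low — raise k to concentrate. Iterating converges to k ≈ 8.38.
Then θ = 13.2/(8.38−1) ≈ 1.79.

k ≈ 8.38, θ ≈ 1.79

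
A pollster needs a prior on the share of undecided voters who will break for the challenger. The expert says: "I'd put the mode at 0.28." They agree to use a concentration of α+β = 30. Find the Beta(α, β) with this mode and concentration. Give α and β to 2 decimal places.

For α,β > 1 the Beta mode is (α−1)/(α+β−2). With α+β = 30, the mode is (α−1)/28.
Set (α−1)/28 = 0.28 → α = 1 + 0.28·28 = 8.84.
β = 30 − α = 21.16.

α = 8.84, β = 21.16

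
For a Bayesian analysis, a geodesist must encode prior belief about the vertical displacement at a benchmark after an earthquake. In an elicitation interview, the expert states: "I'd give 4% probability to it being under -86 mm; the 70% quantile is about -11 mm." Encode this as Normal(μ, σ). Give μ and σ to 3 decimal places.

For Normal(μ,σ), the p-quantile is μ + z_p·σ. Here z_{0.04} = -1.751, z_{0.7} = 0.5244.
So -86 = μ − 1.751σ and -11 = μ + 0.5244σ.
Subtracting: σ = (-11 − -86)/(0.5244 − (-1.751)) = 32.966.
Then μ = -86 − (-1.751)·32.966 = -28.287.

μ = -28.287, σ = 32.966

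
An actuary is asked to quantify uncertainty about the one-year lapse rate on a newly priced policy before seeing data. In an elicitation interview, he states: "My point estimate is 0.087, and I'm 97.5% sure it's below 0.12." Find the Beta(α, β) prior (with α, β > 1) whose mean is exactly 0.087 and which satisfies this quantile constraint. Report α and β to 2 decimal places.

With mean 0.087 fixed, write α = 0.087s, β = 0.913s where s = α+β.
Need P(θ < 0.12) = 0.975 under Beta(0.087s, 0.913s). Normal approximation: (q−m)/√(m(1−m)/s) ≈ z_{0.975} = 1.96, so s ≈ 0.087·0.913·(1.96)²/(0.12−0.087)² = 280.2.
At s = 280.2: P(θ<0.12) ≈ 0.967. Adjusting to match 0.975 gives s ≈ 323.28.
So α = 0.087·323.28 ≈ 28.13, β = 0.913·323.28 ≈ 295.15.

α ≈ 28.13, β ≈ 295.15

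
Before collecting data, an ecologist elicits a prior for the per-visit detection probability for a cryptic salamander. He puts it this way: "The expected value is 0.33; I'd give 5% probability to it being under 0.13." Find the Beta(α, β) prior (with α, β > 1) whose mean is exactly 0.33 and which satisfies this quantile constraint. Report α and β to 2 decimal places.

With mean 0.33 fixed, write α = 0.33s, β = 0.67s where s = α+β.
Need P(θ < 0.13) = 0.05 under Beta(0.33s, 0.67s). Normal approximation: (q−m)/√(m(1−m)/s) ≈ z_{0.05} = -1.64, so s ≈ 0.33·0.67·(-1.64)²/(0.13−0.33)² = 15.0.
At s = 15.0: P(θ<0.13) ≈ 0.029. Adjusting to match 0.05 gives s ≈ 11.61.
So α = 0.33·11.61 ≈ 3.83, β = 0.67·11.61 ≈ 7.78.

α ≈ 3.83, β ≈ 7.78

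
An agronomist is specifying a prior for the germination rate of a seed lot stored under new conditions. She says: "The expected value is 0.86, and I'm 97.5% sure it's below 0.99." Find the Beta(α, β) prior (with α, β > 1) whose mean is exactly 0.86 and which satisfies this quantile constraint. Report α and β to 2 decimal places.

α ≈ 8.67, β ≈ 1.41

With mean 0.86 fixed, write α = 0.86s, β = 0.14s where s = α+β.
Need P(θ < 0.99) = 0.975 under Beta(0.86s, 0.14s). Normal approximation: (q−m)/√(m(1−m)/s) ≈ z_{0.975} = 1.96, so s ≈ 0.86·0.14·(1.96)²/(0.99−0.86)² = 27.4.
At s = 27.4: P(θ<0.99) ≈ 1.000. Adjusting to match 0.975 gives s ≈ 10.08.
So α = 0.86·10.08 ≈ 8.67, β = 0.14·10.08 ≈ 1.41.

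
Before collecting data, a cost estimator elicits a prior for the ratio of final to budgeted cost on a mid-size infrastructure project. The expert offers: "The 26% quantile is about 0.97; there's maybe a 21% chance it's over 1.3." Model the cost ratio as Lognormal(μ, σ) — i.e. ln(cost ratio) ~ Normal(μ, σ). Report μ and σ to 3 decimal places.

μ ≈ 0.099, σ ≈ 0.202

If T ~ Lognormal(μ,σ) then ln T ~ Normal(μ,σ), so the p-quantile of ln T is μ + z_p·σ.
ln(0.97) = -0.03046 and ln(1.3) = 0.2624; z_{0.26} = -0.6433, z_{0.79} = 0.8064.
σ = (0.2624 − -0.03046)/(0.8064 − (-0.6433)) = 0.202.
μ = -0.03046 − (-0.6433)·0.202 = 0.099.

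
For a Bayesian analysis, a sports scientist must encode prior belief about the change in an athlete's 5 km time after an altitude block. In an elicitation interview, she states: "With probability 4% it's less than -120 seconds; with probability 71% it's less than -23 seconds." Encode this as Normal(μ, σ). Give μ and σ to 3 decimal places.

The p-quantile of Normal(μ,σ) is μ + z_p·σ, with z_{0.04} = -1.751 and z_{0.71} = 0.5534.
Eliminate σ: μ = (z₂·x₁ − z₁·x₂)/(z₂ − z₁) = (0.5534·-120 − (-1.751)·-23)/2.304 = -46.297.
Then σ = (x₂ − x₁)/(z₂ − z₁) = (-23 − -120)/2.304 = 42.099.

μ = -46.297, σ = 42.099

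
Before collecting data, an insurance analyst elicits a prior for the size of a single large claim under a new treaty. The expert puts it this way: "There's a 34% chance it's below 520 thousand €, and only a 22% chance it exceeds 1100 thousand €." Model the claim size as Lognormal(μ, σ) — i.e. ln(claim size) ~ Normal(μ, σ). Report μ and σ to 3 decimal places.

μ ≈ 6.515, σ ≈ 0.632

If T ~ Lognormal(μ,σ) then ln T ~ Normal(μ,σ), so the p-quantile of ln T is μ + z_p·σ.
ln(520) = 6.254 and ln(1100) = 7.003; z_{0.34} = -0.4125, z_{0.78} = 0.7722.
σ = (7.003 − 6.254)/(0.7722 − (-0.4125)) = 0.632.
μ = 6.254 − (-0.4125)·0.632 = 6.515.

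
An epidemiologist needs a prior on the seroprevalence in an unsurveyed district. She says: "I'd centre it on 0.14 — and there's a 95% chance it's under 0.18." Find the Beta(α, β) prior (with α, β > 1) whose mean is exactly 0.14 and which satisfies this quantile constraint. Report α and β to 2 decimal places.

α ≈ 31.07, β ≈ 190.83

With mean 0.14 fixed, write α = 0.14s, β = 0.86s where s = α+β.
Need P(θ < 0.18) = 0.95 under Beta(0.14s, 0.86s). Normal approximation: (q−m)/√(m(1−m)/s) ≈ z_{0.95} = 1.64, so s ≈ 0.14·0.86·(1.64)²/(0.18−0.14)² = 203.6.
At s = 203.6: P(θ<0.18) ≈ 0.943. Adjusting to match 0.95 gives s ≈ 221.90.
So α = 0.14·221.90 ≈ 31.07, β = 0.86·221.90 ≈ 190.83.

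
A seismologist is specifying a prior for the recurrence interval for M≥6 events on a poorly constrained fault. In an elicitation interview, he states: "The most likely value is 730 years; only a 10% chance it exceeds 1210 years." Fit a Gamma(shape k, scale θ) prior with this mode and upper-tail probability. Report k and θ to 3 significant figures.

Gamma(k,θ) with k>1 has mode (k−1)θ, so θ = 730/(k−1).
Need P(X < 1210) = 0.9 with θ tied to k this way. Start at k = 2, θ = 730: P(X<1210) ≈ 0.493.
Too low — raise k to concentrate. Iterating converges to k ≈ 8.39.
Then θ = 730/(8.39−1) ≈ 98.8.

k ≈ 8.39, θ ≈ 98.8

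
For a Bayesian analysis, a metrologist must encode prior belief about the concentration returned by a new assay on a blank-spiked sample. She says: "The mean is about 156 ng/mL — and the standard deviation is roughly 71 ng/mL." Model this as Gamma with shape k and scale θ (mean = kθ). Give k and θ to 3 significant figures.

For Gamma(k, scale θ): mean = kθ, variance = kθ², so CV = 1/√k.
CV = SD/mean = 71/156 = 0.4551, hence k = 1/CV² = 4.83.
Then θ = mean/k = 156/4.83 = 32.3.

k ≈ 4.83, θ ≈ 32.3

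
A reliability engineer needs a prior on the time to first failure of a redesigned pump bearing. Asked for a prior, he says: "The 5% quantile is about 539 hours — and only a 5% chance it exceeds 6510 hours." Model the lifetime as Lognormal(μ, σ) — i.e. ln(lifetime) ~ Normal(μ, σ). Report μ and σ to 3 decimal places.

μ ≈ 7.535, σ ≈ 0.757

If T ~ Lognormal(μ,σ) then ln T ~ Normal(μ,σ), so the p-quantile of ln T is μ + z_p·σ.
ln(539) = 6.29 and ln(6510) = 8.781; z_{0.05} = -1.645, z_{0.95} = 1.645.
σ = (8.781 − 6.29)/(1.645 − (-1.645)) = 0.757.
μ = 6.29 − (-1.645)·0.757 = 7.535.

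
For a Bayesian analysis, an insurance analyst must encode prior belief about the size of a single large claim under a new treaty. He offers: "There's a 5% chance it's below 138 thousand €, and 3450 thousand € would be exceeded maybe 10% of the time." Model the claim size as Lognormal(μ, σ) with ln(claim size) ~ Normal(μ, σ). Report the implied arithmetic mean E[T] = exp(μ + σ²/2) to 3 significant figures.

If T ~ Lognormal(μ,σ) then ln T ~ Normal(μ,σ), so the p-quantile of ln T is μ + z_p·σ.
ln(138) = 4.927 and ln(3450) = 8.146; z_{0.05} = -1.645, z_{0.9} = 1.282.
σ = (8.146 − 4.927)/(1.282 − (-1.645)) = 1.100.
μ = 4.927 − (-1.645)·1.100 = 6.736.
E[T] = exp(μ + σ²/2) = exp(6.736 + 0.6049) = 1540 thousand €.

E[T] ≈ 1540 thousand €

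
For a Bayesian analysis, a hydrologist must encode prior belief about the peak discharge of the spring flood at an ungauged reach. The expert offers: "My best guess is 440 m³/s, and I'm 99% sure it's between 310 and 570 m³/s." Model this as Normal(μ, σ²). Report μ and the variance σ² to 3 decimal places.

μ = 440.000, σ² = 2547.138

A symmetric 99% interval runs μ ± z·σ with z = 2.576.
Half-width = 130, so σ = 130/2.576 = 50.4692 and σ² = 2547.138.
μ is the stated best guess, 440.000.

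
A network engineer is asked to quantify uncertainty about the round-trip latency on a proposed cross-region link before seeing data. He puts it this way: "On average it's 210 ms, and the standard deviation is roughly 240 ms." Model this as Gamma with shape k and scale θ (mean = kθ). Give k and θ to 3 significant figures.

For Gamma(k, scale θ): mean = kθ, variance = kθ², so CV = 1/√k.
CV = SD/mean = 240/210 = 1.143, hence k = 1/CV² = 0.766.
Then θ = mean/k = 210/0.766 = 274.

k ≈ 0.766, θ ≈ 274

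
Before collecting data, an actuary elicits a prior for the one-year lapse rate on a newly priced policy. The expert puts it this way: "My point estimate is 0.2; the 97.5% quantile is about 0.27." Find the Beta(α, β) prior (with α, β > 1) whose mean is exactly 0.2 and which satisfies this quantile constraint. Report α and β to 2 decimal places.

With mean 0.2 fixed, write α = 0.2s, β = 0.8s where s = α+β.
Need P(θ < 0.27) = 0.975 under Beta(0.2s, 0.8s). Normal approximation: (q−m)/√(m(1−m)/s) ≈ z_{0.975} = 1.96, so s ≈ 0.2·0.8·(1.96)²/(0.27−0.2)² = 125.4.
At s = 125.4: P(θ<0.27) ≈ 0.969. Adjusting to match 0.975 gives s ≈ 139.57.
So α = 0.2·139.57 ≈ 27.91, β = 0.8·139.57 ≈ 111.65.

α ≈ 27.91, β ≈ 111.65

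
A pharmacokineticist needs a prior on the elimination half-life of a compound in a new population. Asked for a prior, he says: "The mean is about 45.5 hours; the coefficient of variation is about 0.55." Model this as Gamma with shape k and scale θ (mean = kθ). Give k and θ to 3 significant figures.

k ≈ 3.31, θ ≈ 13.8

For Gamma(k, scale θ): mean = kθ, variance = kθ², so CV = 1/√k.
CV = 0.55, hence k = 1/CV² = 3.31.
Then θ = mean/k = 45.5/3.31 = 13.8.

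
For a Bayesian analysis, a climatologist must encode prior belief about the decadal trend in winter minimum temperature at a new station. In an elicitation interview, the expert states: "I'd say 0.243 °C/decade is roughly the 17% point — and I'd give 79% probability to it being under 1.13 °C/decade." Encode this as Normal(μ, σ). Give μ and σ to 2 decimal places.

The p-quantile of Normal(μ,σ) is μ + z_p·σ, with z_{0.17} = -0.9542 and z_{0.79} = 0.8064.
Eliminate σ: μ = (z₂·x₁ − z₁·x₂)/(z₂ − z₁) = (0.8064·0.243 − (-0.9542)·1.13)/1.761 = 0.72.
Then σ = (x₂ − x₁)/(z₂ − z₁) = (1.13 − 0.243)/1.761 = 0.50.

μ = 0.72, σ = 0.50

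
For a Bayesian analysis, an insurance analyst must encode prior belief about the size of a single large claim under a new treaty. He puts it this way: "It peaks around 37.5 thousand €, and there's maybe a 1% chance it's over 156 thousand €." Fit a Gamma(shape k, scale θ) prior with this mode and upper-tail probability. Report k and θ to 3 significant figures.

k ≈ 3.03, θ ≈ 18.4

Gamma(k,θ) with k>1 has mode (k−1)θ, so θ = 37.5/(k−1).
Need P(X < 156) = 0.99 with θ tied to k this way. Start at k = 2, θ = 37.5: P(X<156) ≈ 0.919.
Too low — raise k to concentrate. Iterating converges to k ≈ 3.03.
Then θ = 37.5/(3.03−1) ≈ 18.4.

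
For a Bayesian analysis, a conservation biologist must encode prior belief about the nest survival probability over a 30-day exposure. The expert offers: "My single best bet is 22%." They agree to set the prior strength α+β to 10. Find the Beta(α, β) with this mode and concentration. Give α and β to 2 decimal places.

α = 2.76, β = 7.24

For α,β > 1 the Beta mode is (α−1)/(α+β−2). With α+β = 10, the mode is (α−1)/8.
Set (α−1)/8 = 0.22 → α = 1 + 0.22·8 = 2.76.
β = 10 − α = 7.24.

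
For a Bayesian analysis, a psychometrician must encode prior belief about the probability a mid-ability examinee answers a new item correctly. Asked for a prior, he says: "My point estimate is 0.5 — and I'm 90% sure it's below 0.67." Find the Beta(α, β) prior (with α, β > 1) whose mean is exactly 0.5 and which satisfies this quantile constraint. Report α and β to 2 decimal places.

α ≈ 6.93, β ≈ 6.93

With mean 0.5 fixed, write α = 0.5s, β = 0.5s where s = α+β.
Need P(θ < 0.67) = 0.9 under Beta(0.5s, 0.5s). Normal approximation: (q−m)/√(m(1−m)/s) ≈ z_{0.9} = 1.28, so s ≈ 0.5·0.5·(1.28)²/(0.67−0.5)² = 14.2.
At s = 14.2: P(θ<0.67) ≈ 0.903. Adjusting to match 0.9 gives s ≈ 13.85.
So α = 0.5·13.85 ≈ 6.93, β = 0.5·13.85 ≈ 6.93.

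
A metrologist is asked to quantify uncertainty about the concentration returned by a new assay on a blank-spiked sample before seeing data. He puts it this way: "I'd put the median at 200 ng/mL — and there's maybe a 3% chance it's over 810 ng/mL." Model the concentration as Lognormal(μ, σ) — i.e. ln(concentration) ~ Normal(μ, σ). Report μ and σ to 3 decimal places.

If T ~ Lognormal(μ,σ) then ln T ~ Normal(μ,σ), so the p-quantile of ln T is μ + z_p·σ.
ln(200) = 5.298 and ln(810) = 6.697; z_{0.5} = 0, z_{0.97} = 1.881.
σ = (6.697 − 5.298)/(1.881 − (0)) = 0.744.
μ = 5.298 − (0)·0.744 = 5.298.

μ ≈ 5.298, σ ≈ 0.744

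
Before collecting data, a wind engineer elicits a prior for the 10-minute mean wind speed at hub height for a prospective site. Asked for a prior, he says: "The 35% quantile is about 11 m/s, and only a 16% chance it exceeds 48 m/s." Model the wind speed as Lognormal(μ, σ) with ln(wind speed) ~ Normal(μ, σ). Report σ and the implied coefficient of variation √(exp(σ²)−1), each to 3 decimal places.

If T ~ Lognormal(μ,σ) then ln T ~ Normal(μ,σ), so the p-quantile of ln T is μ + z_p·σ.
ln(11) = 2.398 and ln(48) = 3.871; z_{0.35} = -0.3853, z_{0.84} = 0.9945.
σ = (3.871 − 2.398)/(0.9945 − (-0.3853)) = 1.068.
μ = 2.398 − (-0.3853)·1.068 = 2.809.
CV = √(exp(σ²)−1) = √(exp(1.1402)−1) = 1.459.

σ ≈ 1.068, CV ≈ 1.459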